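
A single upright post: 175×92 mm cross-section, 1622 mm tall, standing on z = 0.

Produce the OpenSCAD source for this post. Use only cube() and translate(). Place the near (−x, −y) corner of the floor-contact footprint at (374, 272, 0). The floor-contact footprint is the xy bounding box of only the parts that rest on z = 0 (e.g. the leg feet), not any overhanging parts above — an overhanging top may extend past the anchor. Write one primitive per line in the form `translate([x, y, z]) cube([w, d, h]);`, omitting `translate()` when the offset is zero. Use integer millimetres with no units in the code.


translate([374, 272, 0]) cube([175, 92, 1622]);


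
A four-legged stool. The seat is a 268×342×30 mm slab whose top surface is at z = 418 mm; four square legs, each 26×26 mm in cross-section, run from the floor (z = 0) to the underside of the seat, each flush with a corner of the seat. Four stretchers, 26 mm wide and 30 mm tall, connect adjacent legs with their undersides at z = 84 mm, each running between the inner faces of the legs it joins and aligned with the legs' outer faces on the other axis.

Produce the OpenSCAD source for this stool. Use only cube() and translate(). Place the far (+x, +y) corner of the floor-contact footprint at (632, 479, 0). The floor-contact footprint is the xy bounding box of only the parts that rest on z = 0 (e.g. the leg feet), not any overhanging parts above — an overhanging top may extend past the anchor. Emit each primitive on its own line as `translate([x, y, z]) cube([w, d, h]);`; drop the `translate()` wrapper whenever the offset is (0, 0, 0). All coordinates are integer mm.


// leg_h = 418 - 30 = 388
// stretcher span = 268 - 2*26 = 216
translate([364, 137, 388]) cube([268, 342, 30]);
translate([364, 137, 0]) cube([26, 26, 388]);
translate([606, 137, 0]) cube([26, 26, 388]);
translate([364, 453, 0]) cube([26, 26, 388]);
translate([606, 453, 0]) cube([26, 26, 388]);
translate([390, 137, 84]) cube([216, 26, 30]);
translate([390, 453, 84]) cube([216, 26, 30]);
translate([364, 163, 84]) cube([26, 290, 30]);
translate([606, 163, 84]) cube([26, 290, 30]);


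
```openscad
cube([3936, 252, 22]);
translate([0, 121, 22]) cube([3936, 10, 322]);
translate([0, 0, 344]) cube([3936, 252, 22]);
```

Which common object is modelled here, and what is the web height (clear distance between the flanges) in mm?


An I-beam. The web height is 322 mm.

Two wide flanges with a thin centred web — an I-beam. Overall 366 mm minus two 22 mm flanges gives a web of 366 − 2·22 = 322 mm.


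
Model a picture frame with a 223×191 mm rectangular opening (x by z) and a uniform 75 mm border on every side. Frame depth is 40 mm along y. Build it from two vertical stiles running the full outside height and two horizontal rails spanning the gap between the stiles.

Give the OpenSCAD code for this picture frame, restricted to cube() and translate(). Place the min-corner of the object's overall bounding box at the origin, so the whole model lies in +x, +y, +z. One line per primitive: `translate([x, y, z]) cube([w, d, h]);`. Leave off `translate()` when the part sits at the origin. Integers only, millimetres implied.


cube([75, 40, 341]);
translate([298, 0, 0]) cube([75, 40, 341]);
translate([75, 0, 0]) cube([223, 40, 75]);
translate([75, 0, 266]) cube([223, 40, 75]);


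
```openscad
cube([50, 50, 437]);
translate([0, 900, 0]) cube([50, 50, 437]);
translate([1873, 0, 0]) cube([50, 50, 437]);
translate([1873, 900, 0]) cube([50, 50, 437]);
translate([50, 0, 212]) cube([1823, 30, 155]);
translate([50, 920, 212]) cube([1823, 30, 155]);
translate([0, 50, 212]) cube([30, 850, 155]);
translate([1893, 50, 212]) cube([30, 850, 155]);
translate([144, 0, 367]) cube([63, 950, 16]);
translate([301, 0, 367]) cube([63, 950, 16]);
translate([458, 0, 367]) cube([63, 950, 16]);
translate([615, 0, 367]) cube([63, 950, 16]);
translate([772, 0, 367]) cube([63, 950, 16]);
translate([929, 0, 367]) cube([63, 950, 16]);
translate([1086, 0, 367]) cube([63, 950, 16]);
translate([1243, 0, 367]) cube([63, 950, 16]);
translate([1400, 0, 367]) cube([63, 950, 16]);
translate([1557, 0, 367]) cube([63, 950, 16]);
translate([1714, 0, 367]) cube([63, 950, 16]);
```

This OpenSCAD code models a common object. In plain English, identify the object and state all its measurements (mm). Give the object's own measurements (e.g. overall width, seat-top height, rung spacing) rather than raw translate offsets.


A bed frame 1923 mm long (x) by 950 mm wide (y). Four 50×50 mm corner posts, 437 mm tall, at the corners of the footprint. Four rails of 30 mm thickness and 155 mm height run between adjacent posts with their undersides at z = 212 mm, their outer faces flush with the outside of the frame (the two x-running rails run between the posts' inner faces; the two y-running rails run between the posts' inner faces). 11 slats, each 63 mm wide (x) and 16 mm thick, lie across the top of the two x-running rails, running the full 950 mm width of the frame in y; along x they sit between the end posts with a 94 mm gap after the −x posts and between neighbouring slats, leaving 96 mm before the +x posts.


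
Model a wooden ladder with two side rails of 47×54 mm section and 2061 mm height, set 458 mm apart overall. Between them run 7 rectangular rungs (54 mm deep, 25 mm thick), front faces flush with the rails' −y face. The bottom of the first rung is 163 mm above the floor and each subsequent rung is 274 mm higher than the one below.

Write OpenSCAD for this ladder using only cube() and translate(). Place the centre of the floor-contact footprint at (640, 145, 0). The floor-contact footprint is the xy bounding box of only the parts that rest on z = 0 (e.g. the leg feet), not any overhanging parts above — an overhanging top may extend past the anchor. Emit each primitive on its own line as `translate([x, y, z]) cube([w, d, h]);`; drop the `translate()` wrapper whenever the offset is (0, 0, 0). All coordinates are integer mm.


translate([411, 118, 0]) cube([47, 54, 2061]);
translate([822, 118, 0]) cube([47, 54, 2061]);
translate([458, 118, 163]) cube([364, 54, 25]);
translate([458, 118, 437]) cube([364, 54, 25]);
translate([458, 118, 711]) cube([364, 54, 25]);
translate([458, 118, 985]) cube([364, 54, 25]);
translate([458, 118, 1259]) cube([364, 54, 25]);
translate([458, 118, 1533]) cube([364, 54, 25]);
translate([458, 118, 1807]) cube([364, 54, 25]);


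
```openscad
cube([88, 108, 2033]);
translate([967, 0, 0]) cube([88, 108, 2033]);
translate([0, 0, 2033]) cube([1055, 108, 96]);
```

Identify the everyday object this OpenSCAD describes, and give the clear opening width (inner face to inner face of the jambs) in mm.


A door frame. The clear opening width is 879 mm.

Two 2033 mm tall posts with a header on top — a door frame. The left jamb is 88 mm wide at x = 0; the right jamb starts at x = 967. The clear opening is 967 − 88 = 879 mm.


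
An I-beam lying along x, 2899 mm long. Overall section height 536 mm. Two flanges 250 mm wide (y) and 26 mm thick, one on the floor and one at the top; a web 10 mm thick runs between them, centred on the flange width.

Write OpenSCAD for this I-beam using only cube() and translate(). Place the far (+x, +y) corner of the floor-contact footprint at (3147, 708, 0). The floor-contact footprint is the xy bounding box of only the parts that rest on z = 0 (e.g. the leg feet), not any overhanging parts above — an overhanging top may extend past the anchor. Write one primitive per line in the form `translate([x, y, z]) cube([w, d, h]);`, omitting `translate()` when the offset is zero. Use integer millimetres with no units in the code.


translate([248, 458, 0]) cube([2899, 250, 26]);
translate([248, 578, 26]) cube([2899, 10, 484]);
translate([248, 458, 510]) cube([2899, 250, 26]);


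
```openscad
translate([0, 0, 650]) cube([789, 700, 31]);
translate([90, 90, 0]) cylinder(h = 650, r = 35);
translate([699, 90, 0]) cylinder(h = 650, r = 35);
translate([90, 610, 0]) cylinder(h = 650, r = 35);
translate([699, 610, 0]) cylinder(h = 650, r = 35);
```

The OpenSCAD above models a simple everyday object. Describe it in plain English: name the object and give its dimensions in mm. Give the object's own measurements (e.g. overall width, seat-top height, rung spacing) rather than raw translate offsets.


A rectangular dining table. The top is 789×700×31 mm with its upper surface at z = 681 mm. It stands on four round legs of 70 mm diameter, each leg's bounding box inset 55 mm from the nearest pair of top edges, running from the floor to the underside of the top.


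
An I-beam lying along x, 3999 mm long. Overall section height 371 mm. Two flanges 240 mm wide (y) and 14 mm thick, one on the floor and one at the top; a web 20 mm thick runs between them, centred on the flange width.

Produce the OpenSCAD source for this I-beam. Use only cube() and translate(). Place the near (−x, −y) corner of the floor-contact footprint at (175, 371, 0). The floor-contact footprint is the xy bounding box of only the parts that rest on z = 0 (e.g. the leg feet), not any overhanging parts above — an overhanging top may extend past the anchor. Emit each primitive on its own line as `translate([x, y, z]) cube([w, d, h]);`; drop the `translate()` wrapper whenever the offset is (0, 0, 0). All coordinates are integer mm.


translate([175, 371, 0]) cube([3999, 240, 14]);
translate([175, 481, 14]) cube([3999, 20, 343]);
translate([175, 371, 357]) cube([3999, 240, 14]);


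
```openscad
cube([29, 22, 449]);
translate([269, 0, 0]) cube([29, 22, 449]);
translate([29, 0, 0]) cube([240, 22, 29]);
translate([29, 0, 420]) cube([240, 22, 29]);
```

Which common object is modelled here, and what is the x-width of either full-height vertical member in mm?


A picture frame. The border width is 29 mm.

Four thin pieces enclosing a rectangular opening — a picture frame. The two full-height stiles are 449 mm tall; the top rail sits at z = 420 and is 29 mm tall, so the border above the opening is 449 − 420 = 29 mm, matching the stile x-width.


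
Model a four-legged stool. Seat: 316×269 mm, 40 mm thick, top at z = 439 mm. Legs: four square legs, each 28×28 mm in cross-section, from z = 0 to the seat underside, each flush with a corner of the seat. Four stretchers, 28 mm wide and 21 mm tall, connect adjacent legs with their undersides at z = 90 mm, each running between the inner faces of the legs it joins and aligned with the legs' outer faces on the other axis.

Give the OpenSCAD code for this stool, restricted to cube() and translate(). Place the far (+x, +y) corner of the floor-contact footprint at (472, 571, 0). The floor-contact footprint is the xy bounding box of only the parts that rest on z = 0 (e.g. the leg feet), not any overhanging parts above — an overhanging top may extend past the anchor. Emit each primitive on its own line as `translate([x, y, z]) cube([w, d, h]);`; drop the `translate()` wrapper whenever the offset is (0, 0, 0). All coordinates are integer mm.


translate([156, 302, 399]) cube([316, 269, 40]);
translate([156, 302, 0]) cube([28, 28, 399]);
translate([444, 302, 0]) cube([28, 28, 399]);
translate([156, 543, 0]) cube([28, 28, 399]);
translate([444, 543, 0]) cube([28, 28, 399]);
translate([184, 302, 90]) cube([260, 28, 21]);
translate([184, 543, 90]) cube([260, 28, 21]);
translate([156, 330, 90]) cube([28, 213, 21]);
translate([444, 330, 90]) cube([28, 213, 21]);


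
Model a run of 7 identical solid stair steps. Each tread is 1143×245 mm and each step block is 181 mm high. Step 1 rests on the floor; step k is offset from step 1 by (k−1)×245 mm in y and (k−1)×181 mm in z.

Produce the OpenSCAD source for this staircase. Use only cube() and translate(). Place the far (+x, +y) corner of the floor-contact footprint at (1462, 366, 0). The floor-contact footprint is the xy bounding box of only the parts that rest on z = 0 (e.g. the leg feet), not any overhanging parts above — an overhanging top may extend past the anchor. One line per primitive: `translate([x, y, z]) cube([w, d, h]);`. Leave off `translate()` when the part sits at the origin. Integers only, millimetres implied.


translate([319, 121, 0]) cube([1143, 245, 181]);
translate([319, 366, 181]) cube([1143, 245, 181]);
translate([319, 611, 362]) cube([1143, 245, 181]);
translate([319, 856, 543]) cube([1143, 245, 181]);
translate([319, 1101, 724]) cube([1143, 245, 181]);
translate([319, 1346, 905]) cube([1143, 245, 181]);
translate([319, 1591, 1086]) cube([1143, 245, 181]);


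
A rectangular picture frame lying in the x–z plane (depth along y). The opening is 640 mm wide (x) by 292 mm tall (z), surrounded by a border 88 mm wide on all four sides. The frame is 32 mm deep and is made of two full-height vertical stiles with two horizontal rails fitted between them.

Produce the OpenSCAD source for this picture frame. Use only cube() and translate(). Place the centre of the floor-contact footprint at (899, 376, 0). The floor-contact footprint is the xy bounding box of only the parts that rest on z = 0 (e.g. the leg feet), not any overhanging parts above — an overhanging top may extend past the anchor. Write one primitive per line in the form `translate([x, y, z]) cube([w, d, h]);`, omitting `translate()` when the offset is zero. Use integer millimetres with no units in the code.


translate([491, 360, 0]) cube([88, 32, 468]);
translate([1219, 360, 0]) cube([88, 32, 468]);
translate([579, 360, 0]) cube([640, 32, 88]);
translate([579, 360, 380]) cube([640, 32, 88]);


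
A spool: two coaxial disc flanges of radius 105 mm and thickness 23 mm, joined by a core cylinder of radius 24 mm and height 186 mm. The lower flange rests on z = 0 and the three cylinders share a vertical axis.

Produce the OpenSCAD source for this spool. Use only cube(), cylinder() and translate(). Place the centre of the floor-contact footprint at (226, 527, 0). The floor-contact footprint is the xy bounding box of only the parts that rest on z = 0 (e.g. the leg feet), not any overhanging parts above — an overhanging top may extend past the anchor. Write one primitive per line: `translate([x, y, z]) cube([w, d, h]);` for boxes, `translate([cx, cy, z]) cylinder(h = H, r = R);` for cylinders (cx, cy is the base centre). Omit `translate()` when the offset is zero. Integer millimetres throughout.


translate([226, 527, 0]) cylinder(h = 23, r = 105);
translate([226, 527, 23]) cylinder(h = 186, r = 24);
translate([226, 527, 209]) cylinder(h = 23, r = 105);


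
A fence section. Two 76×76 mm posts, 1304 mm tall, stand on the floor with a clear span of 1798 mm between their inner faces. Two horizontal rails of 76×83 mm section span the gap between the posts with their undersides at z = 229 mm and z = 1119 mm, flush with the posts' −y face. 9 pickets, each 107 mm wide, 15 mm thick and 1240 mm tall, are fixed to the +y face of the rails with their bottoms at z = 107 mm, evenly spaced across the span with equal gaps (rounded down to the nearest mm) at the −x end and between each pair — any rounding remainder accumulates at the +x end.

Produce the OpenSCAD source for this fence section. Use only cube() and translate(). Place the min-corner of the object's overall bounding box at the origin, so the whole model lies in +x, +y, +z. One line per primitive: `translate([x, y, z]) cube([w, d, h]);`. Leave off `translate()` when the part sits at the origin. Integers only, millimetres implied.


cube([76, 76, 1304]);
translate([1874, 0, 0]) cube([76, 76, 1304]);
translate([76, 0, 229]) cube([1798, 76, 83]);
translate([76, 0, 1119]) cube([1798, 76, 83]);
translate([159, 76, 107]) cube([107, 15, 1240]);
translate([349, 76, 107]) cube([107, 15, 1240]);
translate([539, 76, 107]) cube([107, 15, 1240]);
translate([729, 76, 107]) cube([107, 15, 1240]);
translate([919, 76, 107]) cube([107, 15, 1240]);
translate([1109, 76, 107]) cube([107, 15, 1240]);
translate([1299, 76, 107]) cube([107, 15, 1240]);
translate([1489, 76, 107]) cube([107, 15, 1240]);
translate([1679, 76, 107]) cube([107, 15, 1240]);


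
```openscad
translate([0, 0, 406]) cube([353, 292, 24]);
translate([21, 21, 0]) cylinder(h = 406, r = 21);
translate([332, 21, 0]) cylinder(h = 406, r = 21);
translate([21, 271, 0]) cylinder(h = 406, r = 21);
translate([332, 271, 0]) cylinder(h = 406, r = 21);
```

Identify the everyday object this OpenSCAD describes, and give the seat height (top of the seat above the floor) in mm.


A stool. The seat height is 430 mm.

A 353×292×24 slab at z = 406 on four corner cylinders — a stool. The seat top is 406 + 24 = 430 mm.


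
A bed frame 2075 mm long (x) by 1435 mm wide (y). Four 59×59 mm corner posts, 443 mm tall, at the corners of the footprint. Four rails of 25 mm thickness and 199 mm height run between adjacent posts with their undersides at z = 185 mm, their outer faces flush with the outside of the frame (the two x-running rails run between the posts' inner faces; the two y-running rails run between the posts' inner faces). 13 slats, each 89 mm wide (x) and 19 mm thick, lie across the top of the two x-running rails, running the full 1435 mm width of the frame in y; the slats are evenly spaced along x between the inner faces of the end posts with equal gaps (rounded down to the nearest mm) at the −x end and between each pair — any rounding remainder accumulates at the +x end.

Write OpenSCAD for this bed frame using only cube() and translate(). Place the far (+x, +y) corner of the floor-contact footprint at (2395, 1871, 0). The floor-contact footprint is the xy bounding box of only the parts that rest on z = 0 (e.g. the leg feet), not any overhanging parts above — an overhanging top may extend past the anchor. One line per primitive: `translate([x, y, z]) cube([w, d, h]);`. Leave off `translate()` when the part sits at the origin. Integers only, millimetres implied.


// slat z = rail_z + rail_h = 185 + 199 = 384
// slat gap = ⌊(1957 − 13·89) / 14⌋ = 57
translate([320, 436, 0]) cube([59, 59, 443]);
translate([320, 1812, 0]) cube([59, 59, 443]);
translate([2336, 436, 0]) cube([59, 59, 443]);
translate([2336, 1812, 0]) cube([59, 59, 443]);
translate([379, 436, 185]) cube([1957, 25, 199]);
translate([379, 1846, 185]) cube([1957, 25, 199]);
translate([320, 495, 185]) cube([25, 1317, 199]);
translate([2370, 495, 185]) cube([25, 1317, 199]);
translate([436, 436, 384]) cube([89, 1435, 19]);
translate([582, 436, 384]) cube([89, 1435, 19]);
translate([728, 436, 384]) cube([89, 1435, 19]);
translate([874, 436, 384]) cube([89, 1435, 19]);
translate([1020, 436, 384]) cube([89, 1435, 19]);
translate([1166, 436, 384]) cube([89, 1435, 19]);
translate([1312, 436, 384]) cube([89, 1435, 19]);
translate([1458, 436, 384]) cube([89, 1435, 19]);
translate([1604, 436, 384]) cube([89, 1435, 19]);
translate([1750, 436, 384]) cube([89, 1435, 19]);
translate([1896, 436, 384]) cube([89, 1435, 19]);
translate([2042, 436, 384]) cube([89, 1435, 19]);
translate([2188, 436, 384]) cube([89, 1435, 19]);


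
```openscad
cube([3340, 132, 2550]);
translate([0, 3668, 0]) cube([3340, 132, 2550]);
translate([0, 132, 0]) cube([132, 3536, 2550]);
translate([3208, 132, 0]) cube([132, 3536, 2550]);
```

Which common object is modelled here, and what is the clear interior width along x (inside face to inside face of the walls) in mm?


A house (or room) frame. The interior width is 3076 mm.

Four 2550 mm walls enclosing a rectangle with no floor or roof — a room or house frame. Outside width is 3340 mm and wall thickness is 132 mm, so the interior width is 3340 − 2 × 132 = 3076 mm.


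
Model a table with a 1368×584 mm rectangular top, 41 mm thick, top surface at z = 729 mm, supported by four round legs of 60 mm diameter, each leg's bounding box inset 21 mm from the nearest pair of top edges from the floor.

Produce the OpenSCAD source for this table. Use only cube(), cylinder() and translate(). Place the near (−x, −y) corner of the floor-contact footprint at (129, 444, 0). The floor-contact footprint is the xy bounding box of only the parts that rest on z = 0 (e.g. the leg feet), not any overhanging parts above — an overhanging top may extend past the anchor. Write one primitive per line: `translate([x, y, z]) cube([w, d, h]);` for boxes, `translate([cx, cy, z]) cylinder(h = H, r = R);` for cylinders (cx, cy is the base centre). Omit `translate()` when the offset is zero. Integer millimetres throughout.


// leg_h = 729 - 41 = 688
translate([108, 423, 688]) cube([1368, 584, 41]);
translate([159, 474, 0]) cylinder(h = 688, r = 30);
translate([1425, 474, 0]) cylinder(h = 688, r = 30);
translate([159, 956, 0]) cylinder(h = 688, r = 30);
translate([1425, 956, 0]) cylinder(h = 688, r = 30);


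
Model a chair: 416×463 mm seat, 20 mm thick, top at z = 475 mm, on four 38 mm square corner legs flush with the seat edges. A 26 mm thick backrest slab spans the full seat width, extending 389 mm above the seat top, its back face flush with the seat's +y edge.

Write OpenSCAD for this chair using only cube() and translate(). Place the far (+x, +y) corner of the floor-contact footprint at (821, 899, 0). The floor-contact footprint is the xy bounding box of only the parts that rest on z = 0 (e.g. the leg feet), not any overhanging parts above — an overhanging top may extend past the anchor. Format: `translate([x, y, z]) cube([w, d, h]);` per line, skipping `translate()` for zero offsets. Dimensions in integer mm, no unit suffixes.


translate([405, 436, 455]) cube([416, 463, 20]);
translate([405, 436, 0]) cube([38, 38, 455]);
translate([783, 436, 0]) cube([38, 38, 455]);
translate([405, 861, 0]) cube([38, 38, 455]);
translate([783, 861, 0]) cube([38, 38, 455]);
translate([405, 873, 475]) cube([416, 26, 389]);


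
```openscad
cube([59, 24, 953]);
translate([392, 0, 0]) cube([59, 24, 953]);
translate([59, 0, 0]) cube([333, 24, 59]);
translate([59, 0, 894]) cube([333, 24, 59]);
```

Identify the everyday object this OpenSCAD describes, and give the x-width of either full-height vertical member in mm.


A picture frame. The border width is 59 mm.

Four thin pieces enclosing a rectangular opening — a picture frame. The two full-height stiles are 953 mm tall; the top rail sits at z = 894 and is 59 mm tall, so the border above the opening is 953 − 894 = 59 mm, matching the stile x-width.


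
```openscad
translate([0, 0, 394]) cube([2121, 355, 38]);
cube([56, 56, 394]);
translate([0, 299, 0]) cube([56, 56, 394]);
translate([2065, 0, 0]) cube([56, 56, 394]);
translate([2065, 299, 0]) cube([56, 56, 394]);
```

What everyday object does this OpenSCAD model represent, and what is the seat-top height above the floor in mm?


A bench. The seat-top height is 432 mm.

A long slab on four corner posts — a bench. The slab sits at z = 394 with thickness 38, so the top is 394 + 38 = 432 mm.


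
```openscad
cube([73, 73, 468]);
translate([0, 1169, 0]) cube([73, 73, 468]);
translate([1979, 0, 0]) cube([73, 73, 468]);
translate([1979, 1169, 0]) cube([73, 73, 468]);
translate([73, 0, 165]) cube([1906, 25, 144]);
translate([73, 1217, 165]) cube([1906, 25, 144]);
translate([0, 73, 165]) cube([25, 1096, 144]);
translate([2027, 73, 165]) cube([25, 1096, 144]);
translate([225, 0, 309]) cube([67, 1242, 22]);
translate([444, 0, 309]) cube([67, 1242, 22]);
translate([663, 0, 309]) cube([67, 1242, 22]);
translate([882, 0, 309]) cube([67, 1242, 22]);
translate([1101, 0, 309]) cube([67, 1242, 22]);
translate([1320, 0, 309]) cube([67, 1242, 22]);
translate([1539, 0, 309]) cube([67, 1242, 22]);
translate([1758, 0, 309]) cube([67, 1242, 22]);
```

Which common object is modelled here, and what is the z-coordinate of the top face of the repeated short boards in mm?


A bed frame. The slat-top height is 331 mm.

Four posts, four rails, and a row of slats — a bed frame. Slats sit on the rails at z = 165 + 144 = 309; with slat thickness 22, the top is 331 mm.


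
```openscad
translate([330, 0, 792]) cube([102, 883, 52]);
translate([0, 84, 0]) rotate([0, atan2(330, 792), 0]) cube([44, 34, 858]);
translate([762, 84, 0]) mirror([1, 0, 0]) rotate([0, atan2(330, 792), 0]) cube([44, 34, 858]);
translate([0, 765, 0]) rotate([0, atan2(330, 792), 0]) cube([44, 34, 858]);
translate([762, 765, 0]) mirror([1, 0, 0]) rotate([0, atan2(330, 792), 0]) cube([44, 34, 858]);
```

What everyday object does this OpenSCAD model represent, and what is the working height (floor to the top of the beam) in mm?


A sawhorse. The overall height is 844 mm.

A beam across two mirrored pairs of raked legs — a sawhorse. The beam's underside is at z = 792 (matching the legs' vertical rise in atan2(330, 792)) and the beam is 52 mm tall, so its top is at 792 + 52 = 844 mm. The raked legs top out at the beam's underside, so that is the highest point.


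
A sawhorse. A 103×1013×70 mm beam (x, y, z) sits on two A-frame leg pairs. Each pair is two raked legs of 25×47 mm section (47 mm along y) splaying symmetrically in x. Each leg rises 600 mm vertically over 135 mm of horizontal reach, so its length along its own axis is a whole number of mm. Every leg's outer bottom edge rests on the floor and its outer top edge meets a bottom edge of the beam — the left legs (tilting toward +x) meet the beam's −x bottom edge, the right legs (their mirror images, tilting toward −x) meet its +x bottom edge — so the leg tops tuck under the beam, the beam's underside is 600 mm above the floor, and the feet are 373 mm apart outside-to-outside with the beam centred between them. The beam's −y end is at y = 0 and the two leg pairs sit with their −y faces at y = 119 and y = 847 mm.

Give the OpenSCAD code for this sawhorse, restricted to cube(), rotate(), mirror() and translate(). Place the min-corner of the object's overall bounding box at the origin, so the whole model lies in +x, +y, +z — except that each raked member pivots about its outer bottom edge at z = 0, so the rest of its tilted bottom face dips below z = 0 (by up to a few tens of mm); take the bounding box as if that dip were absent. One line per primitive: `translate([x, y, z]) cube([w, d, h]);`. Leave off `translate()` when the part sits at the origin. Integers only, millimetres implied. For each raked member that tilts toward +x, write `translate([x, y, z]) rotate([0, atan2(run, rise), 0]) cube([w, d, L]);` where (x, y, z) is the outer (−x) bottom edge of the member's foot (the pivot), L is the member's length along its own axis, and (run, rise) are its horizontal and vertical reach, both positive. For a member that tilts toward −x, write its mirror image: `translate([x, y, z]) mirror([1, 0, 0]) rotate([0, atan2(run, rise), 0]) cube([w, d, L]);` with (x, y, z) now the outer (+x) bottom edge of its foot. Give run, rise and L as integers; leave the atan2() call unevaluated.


// leg length = √(135² + 600²) = 615
// right-leg outer foot x = 2·135 + 103 = 373
// beam min-corner = (135, 0, 600)
translate([135, 0, 600]) cube([103, 1013, 70]);
translate([0, 119, 0]) rotate([0, atan2(135, 600), 0]) cube([25, 47, 615]);
translate([373, 119, 0]) mirror([1, 0, 0]) rotate([0, atan2(135, 600), 0]) cube([25, 47, 615]);
translate([0, 847, 0]) rotate([0, atan2(135, 600), 0]) cube([25, 47, 615]);
translate([373, 847, 0]) mirror([1, 0, 0]) rotate([0, atan2(135, 600), 0]) cube([25, 47, 615]);


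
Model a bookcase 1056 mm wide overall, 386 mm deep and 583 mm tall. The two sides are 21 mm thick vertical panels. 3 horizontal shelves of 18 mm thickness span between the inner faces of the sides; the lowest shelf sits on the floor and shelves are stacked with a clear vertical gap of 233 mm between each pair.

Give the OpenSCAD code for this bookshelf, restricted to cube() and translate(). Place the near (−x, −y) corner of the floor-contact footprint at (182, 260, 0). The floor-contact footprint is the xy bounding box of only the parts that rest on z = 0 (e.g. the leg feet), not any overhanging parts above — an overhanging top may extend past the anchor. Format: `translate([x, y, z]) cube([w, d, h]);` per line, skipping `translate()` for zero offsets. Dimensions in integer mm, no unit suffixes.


translate([182, 260, 0]) cube([21, 386, 583]);
translate([1217, 260, 0]) cube([21, 386, 583]);
translate([203, 260, 0]) cube([1014, 386, 18]);
translate([203, 260, 251]) cube([1014, 386, 18]);
translate([203, 260, 502]) cube([1014, 386, 18]);


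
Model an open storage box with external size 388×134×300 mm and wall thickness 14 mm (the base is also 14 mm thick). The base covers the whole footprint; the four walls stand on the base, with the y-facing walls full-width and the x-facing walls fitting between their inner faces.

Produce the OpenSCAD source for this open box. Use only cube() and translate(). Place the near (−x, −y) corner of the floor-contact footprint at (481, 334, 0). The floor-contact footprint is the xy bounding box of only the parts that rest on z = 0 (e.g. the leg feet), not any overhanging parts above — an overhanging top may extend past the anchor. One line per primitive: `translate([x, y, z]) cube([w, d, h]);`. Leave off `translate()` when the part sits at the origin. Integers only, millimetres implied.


translate([481, 334, 0]) cube([388, 134, 14]);
translate([481, 334, 14]) cube([388, 14, 286]);
translate([481, 454, 14]) cube([388, 14, 286]);
translate([481, 348, 14]) cube([14, 106, 286]);
translate([855, 348, 14]) cube([14, 106, 286]);


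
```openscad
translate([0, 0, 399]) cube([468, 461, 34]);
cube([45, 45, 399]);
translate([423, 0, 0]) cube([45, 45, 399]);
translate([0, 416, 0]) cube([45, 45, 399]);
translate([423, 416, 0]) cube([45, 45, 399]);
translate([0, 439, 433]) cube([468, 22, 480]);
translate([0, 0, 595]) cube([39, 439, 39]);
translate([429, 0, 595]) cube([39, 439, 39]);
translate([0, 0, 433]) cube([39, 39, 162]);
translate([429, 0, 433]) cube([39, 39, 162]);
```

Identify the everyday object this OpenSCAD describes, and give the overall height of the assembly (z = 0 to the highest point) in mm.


A chair. The overall height is 913 mm.

A slab on four corner posts with a tall panel at the back — a chair. The seat slab sits at z = 399 with thickness 34, and the 480 mm backrest starts at the seat top, so the overall height is 399 + 34 + 480 = 913 mm.


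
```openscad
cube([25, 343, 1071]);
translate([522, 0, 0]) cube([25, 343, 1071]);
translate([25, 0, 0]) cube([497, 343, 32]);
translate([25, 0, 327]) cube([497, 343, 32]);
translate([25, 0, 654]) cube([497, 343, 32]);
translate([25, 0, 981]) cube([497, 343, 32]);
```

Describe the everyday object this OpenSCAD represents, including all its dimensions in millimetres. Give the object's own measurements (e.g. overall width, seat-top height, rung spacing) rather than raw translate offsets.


An open bookshelf. Two side panels, each 25 mm thick, 343 mm deep and 1071 mm tall, stand 547 mm apart (outside-to-outside). Between them sit 4 shelves, each 32 mm thick and 343 mm deep, spanning the full gap between the sides. The bottom shelf rests on the floor (its underside at z = 0) and the clear gap between one shelf's top and the next shelf's underside is 295 mm.


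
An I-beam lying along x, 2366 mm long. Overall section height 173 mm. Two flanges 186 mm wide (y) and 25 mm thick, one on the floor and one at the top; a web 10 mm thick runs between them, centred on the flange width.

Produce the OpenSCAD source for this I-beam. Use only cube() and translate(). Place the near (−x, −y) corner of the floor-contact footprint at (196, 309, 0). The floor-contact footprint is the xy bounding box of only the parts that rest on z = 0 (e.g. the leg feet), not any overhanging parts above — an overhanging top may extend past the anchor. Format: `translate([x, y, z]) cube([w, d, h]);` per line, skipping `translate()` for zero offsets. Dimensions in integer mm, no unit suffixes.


translate([196, 309, 0]) cube([2366, 186, 25]);
translate([196, 397, 25]) cube([2366, 10, 123]);
translate([196, 309, 148]) cube([2366, 186, 25]);


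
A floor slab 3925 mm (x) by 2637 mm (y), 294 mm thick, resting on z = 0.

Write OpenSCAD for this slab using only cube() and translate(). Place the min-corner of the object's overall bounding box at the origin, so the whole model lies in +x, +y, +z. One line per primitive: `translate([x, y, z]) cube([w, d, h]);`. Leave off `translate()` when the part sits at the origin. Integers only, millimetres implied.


cube([3925, 2637, 294]);


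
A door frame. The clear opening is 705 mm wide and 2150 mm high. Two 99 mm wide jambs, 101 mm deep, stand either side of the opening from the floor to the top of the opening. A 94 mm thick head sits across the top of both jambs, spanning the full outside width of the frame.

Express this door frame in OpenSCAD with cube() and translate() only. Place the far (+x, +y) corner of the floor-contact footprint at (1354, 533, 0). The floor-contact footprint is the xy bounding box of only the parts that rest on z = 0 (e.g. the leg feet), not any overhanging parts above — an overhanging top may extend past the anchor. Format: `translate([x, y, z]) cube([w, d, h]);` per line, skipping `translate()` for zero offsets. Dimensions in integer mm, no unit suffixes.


translate([451, 432, 0]) cube([99, 101, 2150]);
translate([1255, 432, 0]) cube([99, 101, 2150]);
translate([451, 432, 2150]) cube([903, 101, 94]);


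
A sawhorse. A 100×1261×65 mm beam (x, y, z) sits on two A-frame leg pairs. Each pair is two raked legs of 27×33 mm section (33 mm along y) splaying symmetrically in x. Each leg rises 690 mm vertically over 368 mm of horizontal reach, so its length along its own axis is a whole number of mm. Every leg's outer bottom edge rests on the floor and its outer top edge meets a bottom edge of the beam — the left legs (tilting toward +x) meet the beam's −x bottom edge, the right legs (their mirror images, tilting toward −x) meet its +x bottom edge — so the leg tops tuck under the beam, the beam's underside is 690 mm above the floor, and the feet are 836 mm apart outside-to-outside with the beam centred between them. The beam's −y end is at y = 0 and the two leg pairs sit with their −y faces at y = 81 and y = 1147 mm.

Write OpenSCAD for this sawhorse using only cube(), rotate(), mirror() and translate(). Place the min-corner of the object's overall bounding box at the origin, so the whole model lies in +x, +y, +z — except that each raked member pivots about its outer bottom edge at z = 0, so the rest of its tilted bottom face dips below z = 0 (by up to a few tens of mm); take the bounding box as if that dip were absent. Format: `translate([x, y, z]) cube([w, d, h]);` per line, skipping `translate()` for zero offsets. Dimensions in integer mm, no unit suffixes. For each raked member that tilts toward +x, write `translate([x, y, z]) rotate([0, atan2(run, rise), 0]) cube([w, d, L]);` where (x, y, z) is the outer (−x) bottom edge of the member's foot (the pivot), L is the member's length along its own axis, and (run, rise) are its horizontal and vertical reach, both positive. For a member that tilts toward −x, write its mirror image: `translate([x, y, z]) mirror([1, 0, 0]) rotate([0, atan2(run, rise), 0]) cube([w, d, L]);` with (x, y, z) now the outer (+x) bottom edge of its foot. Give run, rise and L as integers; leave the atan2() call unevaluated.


translate([368, 0, 690]) cube([100, 1261, 65]);
translate([0, 81, 0]) rotate([0, atan2(368, 690), 0]) cube([27, 33, 782]);
translate([836, 81, 0]) mirror([1, 0, 0]) rotate([0, atan2(368, 690), 0]) cube([27, 33, 782]);
translate([0, 1147, 0]) rotate([0, atan2(368, 690), 0]) cube([27, 33, 782]);
translate([836, 1147, 0]) mirror([1, 0, 0]) rotate([0, atan2(368, 690), 0]) cube([27, 33, 782]);


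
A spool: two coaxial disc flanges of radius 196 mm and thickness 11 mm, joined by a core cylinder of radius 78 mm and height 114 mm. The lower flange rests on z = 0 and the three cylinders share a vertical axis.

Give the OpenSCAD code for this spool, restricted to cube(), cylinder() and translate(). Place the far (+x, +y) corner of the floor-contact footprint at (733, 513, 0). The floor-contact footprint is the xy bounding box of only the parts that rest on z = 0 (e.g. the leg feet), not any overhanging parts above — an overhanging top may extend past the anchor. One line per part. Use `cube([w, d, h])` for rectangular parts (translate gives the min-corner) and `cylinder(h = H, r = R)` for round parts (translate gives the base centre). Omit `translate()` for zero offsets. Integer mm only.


translate([537, 317, 0]) cylinder(h = 11, r = 196);
translate([537, 317, 11]) cylinder(h = 114, r = 78);
translate([537, 317, 125]) cylinder(h = 11, r = 196);


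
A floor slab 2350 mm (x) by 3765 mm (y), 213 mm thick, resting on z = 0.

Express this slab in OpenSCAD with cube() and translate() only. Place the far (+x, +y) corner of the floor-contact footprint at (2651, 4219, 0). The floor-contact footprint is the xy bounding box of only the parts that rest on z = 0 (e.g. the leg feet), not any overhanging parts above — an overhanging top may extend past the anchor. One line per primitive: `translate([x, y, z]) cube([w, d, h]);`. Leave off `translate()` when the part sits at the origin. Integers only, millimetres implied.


translate([301, 454, 0]) cube([2350, 3765, 213]);


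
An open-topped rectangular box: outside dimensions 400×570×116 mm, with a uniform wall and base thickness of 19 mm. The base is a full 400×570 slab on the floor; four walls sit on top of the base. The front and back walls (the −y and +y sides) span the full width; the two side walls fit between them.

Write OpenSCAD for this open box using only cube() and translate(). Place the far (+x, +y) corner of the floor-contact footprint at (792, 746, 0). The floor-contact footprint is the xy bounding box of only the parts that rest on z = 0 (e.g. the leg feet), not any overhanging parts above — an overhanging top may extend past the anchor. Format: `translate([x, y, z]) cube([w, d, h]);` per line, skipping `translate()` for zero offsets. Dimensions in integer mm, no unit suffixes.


translate([392, 176, 0]) cube([400, 570, 19]);
translate([392, 176, 19]) cube([400, 19, 97]);
translate([392, 727, 19]) cube([400, 19, 97]);
translate([392, 195, 19]) cube([19, 532, 97]);
translate([773, 195, 19]) cube([19, 532, 97]);


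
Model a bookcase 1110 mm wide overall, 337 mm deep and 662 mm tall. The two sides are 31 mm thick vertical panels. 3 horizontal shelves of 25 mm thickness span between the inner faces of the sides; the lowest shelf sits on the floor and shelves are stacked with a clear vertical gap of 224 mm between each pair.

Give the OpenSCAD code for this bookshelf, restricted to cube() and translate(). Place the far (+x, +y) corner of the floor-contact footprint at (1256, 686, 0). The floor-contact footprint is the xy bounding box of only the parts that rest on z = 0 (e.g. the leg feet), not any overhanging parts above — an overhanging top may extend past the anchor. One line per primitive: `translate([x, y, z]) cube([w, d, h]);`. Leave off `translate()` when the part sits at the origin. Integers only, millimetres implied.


translate([146, 349, 0]) cube([31, 337, 662]);
translate([1225, 349, 0]) cube([31, 337, 662]);
translate([177, 349, 0]) cube([1048, 337, 25]);
translate([177, 349, 249]) cube([1048, 337, 25]);
translate([177, 349, 498]) cube([1048, 337, 25]);


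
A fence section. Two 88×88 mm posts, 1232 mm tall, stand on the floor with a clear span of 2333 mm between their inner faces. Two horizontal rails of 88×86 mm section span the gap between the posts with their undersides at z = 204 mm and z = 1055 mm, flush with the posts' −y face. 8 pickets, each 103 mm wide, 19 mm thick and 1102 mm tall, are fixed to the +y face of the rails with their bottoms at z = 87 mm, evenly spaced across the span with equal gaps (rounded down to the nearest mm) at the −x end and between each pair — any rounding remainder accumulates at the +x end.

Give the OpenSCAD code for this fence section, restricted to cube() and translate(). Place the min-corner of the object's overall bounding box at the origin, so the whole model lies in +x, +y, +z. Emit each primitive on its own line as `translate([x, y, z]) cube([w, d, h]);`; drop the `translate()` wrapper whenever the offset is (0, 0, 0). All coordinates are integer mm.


cube([88, 88, 1232]);
translate([2421, 0, 0]) cube([88, 88, 1232]);
translate([88, 0, 204]) cube([2333, 88, 86]);
translate([88, 0, 1055]) cube([2333, 88, 86]);
translate([255, 88, 87]) cube([103, 19, 1102]);
translate([525, 88, 87]) cube([103, 19, 1102]);
translate([795, 88, 87]) cube([103, 19, 1102]);
translate([1065, 88, 87]) cube([103, 19, 1102]);
translate([1335, 88, 87]) cube([103, 19, 1102]);
translate([1605, 88, 87]) cube([103, 19, 1102]);
translate([1875, 88, 87]) cube([103, 19, 1102]);
translate([2145, 88, 87]) cube([103, 19, 1102]);
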